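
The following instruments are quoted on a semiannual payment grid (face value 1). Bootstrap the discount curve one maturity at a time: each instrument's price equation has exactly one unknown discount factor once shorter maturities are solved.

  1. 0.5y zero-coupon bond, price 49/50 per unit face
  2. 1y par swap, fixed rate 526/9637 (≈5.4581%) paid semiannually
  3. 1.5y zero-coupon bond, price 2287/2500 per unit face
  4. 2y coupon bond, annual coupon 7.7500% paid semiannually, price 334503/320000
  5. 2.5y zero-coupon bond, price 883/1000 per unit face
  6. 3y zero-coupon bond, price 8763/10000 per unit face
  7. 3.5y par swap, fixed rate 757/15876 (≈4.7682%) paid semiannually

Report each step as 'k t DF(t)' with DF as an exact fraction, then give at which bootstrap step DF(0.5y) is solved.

step 1 [0.5y] zero: DF = P = 49/50 ≈ 0.980000
step 2 [1y] swap r/2=263/9637: DF=(1 − 263/9637·(0.980000))/(1+263/9637) = 4737/5000 ≈ 0.947400
step 3 [1.5y] zero: DF = P = 2287/2500 ≈ 0.914800
step 4 [2y] bond c/2=31/800: DF=(334503/320000 − 31/800·(0.980000+0.947400+0.914800))/(1+31/800) = 9003/10000 ≈ 0.900300
step 5 [2.5y] zero: DF = P = 883/1000 ≈ 0.883000
step 6 [3y] zero: DF = P = 8763/10000 ≈ 0.876300
step 7 [3.5y] swap r/2=757/31752: DF=(1 − 757/31752·(0.980000+0.947400+0.914800+0.900300+0.883000+0.876300))/(1+757/31752) = 4243/5000 ≈ 0.848600

1 1/2 49/50
2 1 4737/5000
3 3/2 2287/2500
4 2 9003/10000
5 5/2 883/1000
6 3 8763/10000
7 7/2 4243/5000
DF(0.5y) is solved at step 1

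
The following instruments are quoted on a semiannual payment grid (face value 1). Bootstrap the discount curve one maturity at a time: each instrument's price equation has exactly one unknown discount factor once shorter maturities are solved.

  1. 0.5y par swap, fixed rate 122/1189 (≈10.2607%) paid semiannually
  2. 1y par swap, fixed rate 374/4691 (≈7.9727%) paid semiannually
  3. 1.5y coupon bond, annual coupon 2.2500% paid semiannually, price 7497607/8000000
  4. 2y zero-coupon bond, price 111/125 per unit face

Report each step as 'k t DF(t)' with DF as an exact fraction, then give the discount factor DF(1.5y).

step 1 [0.5y] swap r/2=61/1189: DF=(1 − 61/1189·(0))/(1+61/1189) = 1189/1250 ≈ 0.951200
step 2 [1y] swap r/2=187/4691: DF=(1 − 187/4691·(0.951200))/(1+187/4691) = 2313/2500 ≈ 0.925200
step 3 [1.5y] bond c/2=9/800: DF=(7497607/8000000 − 9/800·(0.951200+0.925200))/(1+9/800) = 9059/10000 ≈ 0.905900
step 4 [2y] zero: DF = P = 111/125 ≈ 0.888000

1 1/2 1189/1250
2 1 2313/2500
3 3/2 9059/10000
4 2 111/125
DF(1.5y) = 9059/10000 ≈ 0.905900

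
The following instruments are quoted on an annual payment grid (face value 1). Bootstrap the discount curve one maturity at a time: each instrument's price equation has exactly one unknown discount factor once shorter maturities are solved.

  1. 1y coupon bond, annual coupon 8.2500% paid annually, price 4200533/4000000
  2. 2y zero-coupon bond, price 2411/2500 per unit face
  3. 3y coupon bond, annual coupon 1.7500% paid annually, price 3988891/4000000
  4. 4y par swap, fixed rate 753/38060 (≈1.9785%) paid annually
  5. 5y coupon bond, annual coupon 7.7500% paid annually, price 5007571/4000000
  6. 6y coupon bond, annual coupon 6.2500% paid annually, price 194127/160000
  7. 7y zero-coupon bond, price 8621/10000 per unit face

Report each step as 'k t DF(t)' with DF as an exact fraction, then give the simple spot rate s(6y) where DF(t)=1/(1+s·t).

step 1 [1y] bond c/1=33/400: DF=(4200533/4000000 − 33/400·(0))/(1+33/400) = 9701/10000 ≈ 0.970100
step 2 [2y] zero: DF = P = 2411/2500 ≈ 0.964400
step 3 [3y] bond c/1=7/400: DF=(3988891/4000000 − 7/400·(0.970100+0.964400))/(1+7/400) = 2367/2500 ≈ 0.946800
step 4 [4y] swap r/1=753/38060: DF=(1 − 753/38060·(0.970100+0.964400+0.946800))/(1+753/38060) = 9247/10000 ≈ 0.924700
step 5 [5y] bond c/1=31/400: DF=(5007571/4000000 − 31/400·(0.970100+0.964400+0.946800+0.924700))/(1+31/400) = 8881/10000 ≈ 0.888100
step 6 [6y] bond c/1=1/16: DF=(194127/160000 − 1/16·(0.970100+0.964400+0.946800+0.924700+0.888100))/(1+1/16) = 4329/5000 ≈ 0.865800
step 7 [7y] zero: DF = P = 8621/10000 ≈ 0.862100

1 1 9701/10000
2 2 2411/2500
3 3 2367/2500
4 4 9247/10000
5 5 8881/10000
6 6 4329/5000
7 7 8621/10000
s(6y) = (1/(4329/5000) − 1)/(6) = 671/25974 ≈ 2.5834%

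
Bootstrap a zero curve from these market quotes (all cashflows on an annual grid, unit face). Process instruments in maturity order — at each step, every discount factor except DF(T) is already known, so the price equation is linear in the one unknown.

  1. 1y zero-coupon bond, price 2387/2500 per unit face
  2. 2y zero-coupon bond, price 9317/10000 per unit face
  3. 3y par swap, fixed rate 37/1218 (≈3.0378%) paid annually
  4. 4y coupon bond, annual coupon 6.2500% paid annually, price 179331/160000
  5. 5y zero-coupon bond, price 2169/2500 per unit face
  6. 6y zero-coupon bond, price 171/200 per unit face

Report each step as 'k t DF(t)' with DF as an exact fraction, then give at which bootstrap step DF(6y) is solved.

step 1 [1y] zero: DF = P = 2387/2500 ≈ 0.954800
step 2 [2y] zero: DF = P = 9317/10000 ≈ 0.931700
step 3 [3y] swap r/1=37/1218: DF=(1 − 37/1218·(0.954800+0.931700))/(1+37/1218) = 9149/10000 ≈ 0.914900
step 4 [4y] bond c/1=1/16: DF=(179331/160000 − 1/16·(0.954800+0.931700+0.914900))/(1+1/16) = 8901/10000 ≈ 0.890100
step 5 [5y] zero: DF = P = 2169/2500 ≈ 0.867600
step 6 [6y] zero: DF = P = 171/200 ≈ 0.855000

1 1 2387/2500
2 2 9317/10000
3 3 9149/10000
4 4 8901/10000
5 5 2169/2500
6 6 171/200
DF(6y) is solved at step 6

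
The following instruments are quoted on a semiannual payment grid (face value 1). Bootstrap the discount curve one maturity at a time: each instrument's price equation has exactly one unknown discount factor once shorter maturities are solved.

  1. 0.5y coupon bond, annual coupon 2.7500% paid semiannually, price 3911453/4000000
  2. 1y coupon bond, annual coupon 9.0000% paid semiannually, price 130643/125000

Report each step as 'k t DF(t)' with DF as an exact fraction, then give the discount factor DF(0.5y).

1 1/2 4823/5000
2 1 4793/5000
DF(0.5y) = 4823/5000 ≈ 0.964600

step 1 [0.5y] bond c/2=11/800: DF=(3911453/4000000 − 11/800·(0))/(1+11/800) = 4823/5000 ≈ 0.964600
step 2 [1y] bond c/2=9/200: DF=(130643/125000 − 9/200·(0.964600))/(1+9/200) = 4793/5000 ≈ 0.958600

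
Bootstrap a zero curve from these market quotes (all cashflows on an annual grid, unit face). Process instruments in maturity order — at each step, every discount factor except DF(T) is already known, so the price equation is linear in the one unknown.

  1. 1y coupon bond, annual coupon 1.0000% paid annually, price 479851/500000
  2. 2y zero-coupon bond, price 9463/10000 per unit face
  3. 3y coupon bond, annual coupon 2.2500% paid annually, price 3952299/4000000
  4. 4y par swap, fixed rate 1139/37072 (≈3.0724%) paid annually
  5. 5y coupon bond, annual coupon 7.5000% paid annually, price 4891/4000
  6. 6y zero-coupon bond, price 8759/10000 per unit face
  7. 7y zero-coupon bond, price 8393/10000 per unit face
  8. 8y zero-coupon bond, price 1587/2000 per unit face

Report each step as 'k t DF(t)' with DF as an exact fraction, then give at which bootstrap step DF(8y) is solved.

1 1 4751/5000
2 2 9463/10000
3 3 4623/5000
4 4 8861/10000
5 5 2197/2500
6 6 8759/10000
7 7 8393/10000
8 8 1587/2000
DF(8y) is solved at step 8

step 1 [1y] bond c/1=1/100: DF=(479851/500000 − 1/100·(0))/(1+1/100) = 4751/5000 ≈ 0.950200
step 2 [2y] zero: DF = P = 9463/10000 ≈ 0.946300
step 3 [3y] bond c/1=9/400: DF=(3952299/4000000 − 9/400·(0.950200+0.946300))/(1+9/400) = 4623/5000 ≈ 0.924600
step 4 [4y] swap r/1=1139/37072: DF=(1 − 1139/37072·(0.950200+0.946300+0.924600))/(1+1139/37072) = 8861/10000 ≈ 0.886100
step 5 [5y] bond c/1=3/40: DF=(4891/4000 − 3/40·(0.950200+0.946300+0.924600+0.886100))/(1+3/40) = 2197/2500 ≈ 0.878800
step 6 [6y] zero: DF = P = 8759/10000 ≈ 0.875900
step 7 [7y] zero: DF = P = 8393/10000 ≈ 0.839300
step 8 [8y] zero: DF = P = 1587/2000 ≈ 0.793500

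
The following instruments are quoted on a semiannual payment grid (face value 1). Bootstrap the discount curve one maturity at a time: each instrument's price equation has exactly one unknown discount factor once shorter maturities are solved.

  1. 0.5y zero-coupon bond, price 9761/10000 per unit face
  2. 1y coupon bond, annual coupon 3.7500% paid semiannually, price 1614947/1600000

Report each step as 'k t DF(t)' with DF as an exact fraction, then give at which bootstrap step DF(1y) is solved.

step 1 [0.5y] zero: DF = P = 9761/10000 ≈ 0.976100
step 2 [1y] bond c/2=3/160: DF=(1614947/1600000 − 3/160·(0.976100))/(1+3/160) = 608/625 ≈ 0.972800

1 1/2 9761/10000
2 1 608/625
DF(1y) is solved at step 2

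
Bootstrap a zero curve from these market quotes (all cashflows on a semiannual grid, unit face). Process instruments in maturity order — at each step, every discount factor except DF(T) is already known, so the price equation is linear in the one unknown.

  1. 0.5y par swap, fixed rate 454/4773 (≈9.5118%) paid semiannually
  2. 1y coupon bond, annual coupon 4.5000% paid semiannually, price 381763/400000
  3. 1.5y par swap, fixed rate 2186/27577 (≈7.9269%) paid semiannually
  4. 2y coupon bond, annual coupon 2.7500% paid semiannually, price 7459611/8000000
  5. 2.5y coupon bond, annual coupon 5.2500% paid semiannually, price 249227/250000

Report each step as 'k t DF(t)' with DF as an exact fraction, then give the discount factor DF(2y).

1 1/2 4773/5000
2 1 2281/2500
3 3/2 8907/10000
4 2 1103/1250
5 5/2 8783/10000
DF(2y) = 1103/1250 ≈ 0.882400

step 1 [0.5y] swap r/2=227/4773: DF=(1 − 227/4773·(0))/(1+227/4773) = 4773/5000 ≈ 0.954600
step 2 [1y] bond c/2=9/400: DF=(381763/400000 − 9/400·(0.954600))/(1+9/400) = 2281/2500 ≈ 0.912400
step 3 [1.5y] swap r/2=1093/27577: DF=(1 − 1093/27577·(0.954600+0.912400))/(1+1093/27577) = 8907/10000 ≈ 0.890700
step 4 [2y] bond c/2=11/800: DF=(7459611/8000000 − 11/800·(0.954600+0.912400+0.890700))/(1+11/800) = 1103/1250 ≈ 0.882400
step 5 [2.5y] bond c/2=21/800: DF=(249227/250000 − 21/800·(0.954600+0.912400+0.890700+0.882400))/(1+21/800) = 8783/10000 ≈ 0.878300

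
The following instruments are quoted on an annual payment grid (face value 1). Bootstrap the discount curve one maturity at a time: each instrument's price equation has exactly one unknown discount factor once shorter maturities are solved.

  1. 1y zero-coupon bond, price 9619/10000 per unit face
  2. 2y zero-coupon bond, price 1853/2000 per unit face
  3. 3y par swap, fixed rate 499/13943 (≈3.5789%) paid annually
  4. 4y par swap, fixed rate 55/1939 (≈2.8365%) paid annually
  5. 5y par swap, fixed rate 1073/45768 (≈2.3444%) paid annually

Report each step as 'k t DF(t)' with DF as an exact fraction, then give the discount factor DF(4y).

step 1 [1y] zero: DF = P = 9619/10000 ≈ 0.961900
step 2 [2y] zero: DF = P = 1853/2000 ≈ 0.926500
step 3 [3y] swap r/1=499/13943: DF=(1 − 499/13943·(0.961900+0.926500))/(1+499/13943) = 4501/5000 ≈ 0.900200
step 4 [4y] swap r/1=55/1939: DF=(1 − 55/1939·(0.961900+0.926500+0.900200))/(1+55/1939) = 1791/2000 ≈ 0.895500
step 5 [5y] swap r/1=1073/45768: DF=(1 − 1073/45768·(0.961900+0.926500+0.900200+0.895500))/(1+1073/45768) = 8927/10000 ≈ 0.892700

1 1 9619/10000
2 2 1853/2000
3 3 4501/5000
4 4 1791/2000
5 5 8927/10000
DF(4y) = 1791/2000 ≈ 0.895500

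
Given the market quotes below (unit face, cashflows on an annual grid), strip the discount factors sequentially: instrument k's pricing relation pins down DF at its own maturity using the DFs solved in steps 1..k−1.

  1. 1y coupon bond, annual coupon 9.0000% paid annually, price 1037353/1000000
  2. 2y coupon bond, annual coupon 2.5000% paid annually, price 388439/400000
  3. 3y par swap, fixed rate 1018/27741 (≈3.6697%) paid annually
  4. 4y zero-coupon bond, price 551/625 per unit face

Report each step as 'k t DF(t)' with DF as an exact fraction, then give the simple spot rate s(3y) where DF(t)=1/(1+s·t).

step 1 [1y] bond c/1=9/100: DF=(1037353/1000000 − 9/100·(0))/(1+9/100) = 9517/10000 ≈ 0.951700
step 2 [2y] bond c/1=1/40: DF=(388439/400000 − 1/40·(0.951700))/(1+1/40) = 4621/5000 ≈ 0.924200
step 3 [3y] swap r/1=1018/27741: DF=(1 − 1018/27741·(0.951700+0.924200))/(1+1018/27741) = 4491/5000 ≈ 0.898200
step 4 [4y] zero: DF = P = 551/625 ≈ 0.881600

1 1 9517/10000
2 2 4621/5000
3 3 4491/5000
4 4 551/625
s(3y) = (1/(4491/5000) − 1)/(3) = 509/13473 ≈ 3.7779%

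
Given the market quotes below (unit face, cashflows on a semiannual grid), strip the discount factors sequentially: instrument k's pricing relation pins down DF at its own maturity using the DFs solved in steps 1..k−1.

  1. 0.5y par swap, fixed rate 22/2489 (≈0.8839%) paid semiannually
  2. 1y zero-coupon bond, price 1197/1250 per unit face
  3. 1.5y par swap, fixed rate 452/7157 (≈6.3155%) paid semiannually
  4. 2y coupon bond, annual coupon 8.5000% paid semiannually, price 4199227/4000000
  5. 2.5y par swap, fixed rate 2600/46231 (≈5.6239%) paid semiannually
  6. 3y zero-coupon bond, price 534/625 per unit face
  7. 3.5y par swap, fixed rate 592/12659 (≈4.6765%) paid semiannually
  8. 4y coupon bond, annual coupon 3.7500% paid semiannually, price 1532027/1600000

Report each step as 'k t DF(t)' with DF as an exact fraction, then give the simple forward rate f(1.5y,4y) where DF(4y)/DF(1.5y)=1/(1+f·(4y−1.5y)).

1 1/2 2489/2500
2 1 1197/1250
3 3/2 1137/1250
4 2 8903/10000
5 5/2 87/100
6 3 534/625
7 7/2 213/250
8 4 4117/5000
f(1.5y,4y) = ((1137/1250)/(4117/5000) − 1)/(5/2) = 862/20585 ≈ 4.1875%

step 1 [0.5y] swap r/2=11/2489: DF=(1 − 11/2489·(0))/(1+11/2489) = 2489/2500 ≈ 0.995600
step 2 [1y] zero: DF = P = 1197/1250 ≈ 0.957600
step 3 [1.5y] swap r/2=226/7157: DF=(1 − 226/7157·(0.995600+0.957600))/(1+226/7157) = 1137/1250 ≈ 0.909600
step 4 [2y] bond c/2=17/400: DF=(4199227/4000000 − 17/400·(0.995600+0.957600+0.909600))/(1+17/400) = 8903/10000 ≈ 0.890300
step 5 [2.5y] swap r/2=1300/46231: DF=(1 − 1300/46231·(0.995600+0.957600+0.909600+0.890300))/(1+1300/46231) = 87/100 ≈ 0.870000
step 6 [3y] zero: DF = P = 534/625 ≈ 0.854400
step 7 [3.5y] swap r/2=296/12659: DF=(1 − 296/12659·(0.995600+0.957600+0.909600+0.890300+0.870000+0.854400))/(1+296/12659) = 213/250 ≈ 0.852000
step 8 [4y] bond c/2=3/160: DF=(1532027/1600000 − 3/160·(0.995600+0.957600+0.909600+0.890300+0.870000+0.854400+0.852000))/(1+3/160) = 4117/5000 ≈ 0.823400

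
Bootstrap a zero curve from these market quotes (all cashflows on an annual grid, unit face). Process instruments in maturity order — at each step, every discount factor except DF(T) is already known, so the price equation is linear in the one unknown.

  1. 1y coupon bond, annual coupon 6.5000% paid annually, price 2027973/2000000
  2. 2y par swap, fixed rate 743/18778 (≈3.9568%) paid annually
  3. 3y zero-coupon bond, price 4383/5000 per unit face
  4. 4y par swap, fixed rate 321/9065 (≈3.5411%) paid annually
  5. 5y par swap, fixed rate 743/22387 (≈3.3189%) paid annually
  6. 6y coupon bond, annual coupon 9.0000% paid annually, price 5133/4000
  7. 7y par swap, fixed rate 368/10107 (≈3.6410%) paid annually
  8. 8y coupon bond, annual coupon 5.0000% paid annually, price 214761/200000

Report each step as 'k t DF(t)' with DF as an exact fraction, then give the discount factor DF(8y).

1 1 9521/10000
2 2 9257/10000
3 3 4383/5000
4 4 2179/2500
5 5 4257/5000
6 6 2019/2500
7 7 487/625
8 8 7339/10000
DF(8y) = 7339/10000 ≈ 0.733900

step 1 [1y] bond c/1=13/200: DF=(2027973/2000000 − 13/200·(0))/(1+13/200) = 9521/10000 ≈ 0.952100
step 2 [2y] swap r/1=743/18778: DF=(1 − 743/18778·(0.952100))/(1+743/18778) = 9257/10000 ≈ 0.925700
step 3 [3y] zero: DF = P = 4383/5000 ≈ 0.876600
step 4 [4y] swap r/1=321/9065: DF=(1 − 321/9065·(0.952100+0.925700+0.876600))/(1+321/9065) = 2179/2500 ≈ 0.871600
step 5 [5y] swap r/1=743/22387: DF=(1 − 743/22387·(0.952100+0.925700+0.876600+0.871600))/(1+743/22387) = 4257/5000 ≈ 0.851400
step 6 [6y] bond c/1=9/100: DF=(5133/4000 − 9/100·(0.952100+0.925700+0.876600+0.871600+0.851400))/(1+9/100) = 2019/2500 ≈ 0.807600
step 7 [7y] swap r/1=368/10107: DF=(1 − 368/10107·(0.952100+0.925700+0.876600+0.871600+0.851400+0.807600))/(1+368/10107) = 487/625 ≈ 0.779200
step 8 [8y] bond c/1=1/20: DF=(214761/200000 − 1/20·(0.952100+0.925700+0.876600+0.871600+0.851400+0.807600+0.779200))/(1+1/20) = 7339/10000 ≈ 0.733900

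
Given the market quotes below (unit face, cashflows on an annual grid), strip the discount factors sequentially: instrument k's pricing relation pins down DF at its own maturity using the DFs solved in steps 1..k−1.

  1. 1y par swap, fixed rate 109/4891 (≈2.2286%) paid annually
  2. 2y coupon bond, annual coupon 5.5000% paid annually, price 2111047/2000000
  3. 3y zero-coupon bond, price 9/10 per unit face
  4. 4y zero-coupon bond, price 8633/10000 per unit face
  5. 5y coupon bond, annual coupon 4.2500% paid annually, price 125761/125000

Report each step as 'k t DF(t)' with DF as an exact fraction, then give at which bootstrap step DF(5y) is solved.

1 1 4891/5000
2 2 1899/2000
3 3 9/10
4 4 8633/10000
5 5 4073/5000
DF(5y) is solved at step 5

step 1 [1y] swap r/1=109/4891: DF=(1 − 109/4891·(0))/(1+109/4891) = 4891/5000 ≈ 0.978200
step 2 [2y] bond c/1=11/200: DF=(2111047/2000000 − 11/200·(0.978200))/(1+11/200) = 1899/2000 ≈ 0.949500
step 3 [3y] zero: DF = P = 9/10 ≈ 0.900000
step 4 [4y] zero: DF = P = 8633/10000 ≈ 0.863300
step 5 [5y] bond c/1=17/400: DF=(125761/125000 − 17/400·(0.978200+0.949500+0.900000+0.863300))/(1+17/400) = 4073/5000 ≈ 0.814600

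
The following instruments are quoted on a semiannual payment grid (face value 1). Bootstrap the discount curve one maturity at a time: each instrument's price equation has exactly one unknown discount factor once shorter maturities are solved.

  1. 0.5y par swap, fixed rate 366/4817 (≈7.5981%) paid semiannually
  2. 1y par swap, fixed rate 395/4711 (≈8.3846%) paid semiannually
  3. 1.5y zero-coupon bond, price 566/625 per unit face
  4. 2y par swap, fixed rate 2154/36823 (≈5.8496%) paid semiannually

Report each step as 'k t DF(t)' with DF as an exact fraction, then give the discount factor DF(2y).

1 1/2 4817/5000
2 1 921/1000
3 3/2 566/625
4 2 8923/10000
DF(2y) = 8923/10000 ≈ 0.892300

step 1 [0.5y] swap r/2=183/4817: DF=(1 − 183/4817·(0))/(1+183/4817) = 4817/5000 ≈ 0.963400
step 2 [1y] swap r/2=395/9422: DF=(1 − 395/9422·(0.963400))/(1+395/9422) = 921/1000 ≈ 0.921000
step 3 [1.5y] zero: DF = P = 566/625 ≈ 0.905600
step 4 [2y] swap r/2=1077/36823: DF=(1 − 1077/36823·(0.963400+0.921000+0.905600))/(1+1077/36823) = 8923/10000 ≈ 0.892300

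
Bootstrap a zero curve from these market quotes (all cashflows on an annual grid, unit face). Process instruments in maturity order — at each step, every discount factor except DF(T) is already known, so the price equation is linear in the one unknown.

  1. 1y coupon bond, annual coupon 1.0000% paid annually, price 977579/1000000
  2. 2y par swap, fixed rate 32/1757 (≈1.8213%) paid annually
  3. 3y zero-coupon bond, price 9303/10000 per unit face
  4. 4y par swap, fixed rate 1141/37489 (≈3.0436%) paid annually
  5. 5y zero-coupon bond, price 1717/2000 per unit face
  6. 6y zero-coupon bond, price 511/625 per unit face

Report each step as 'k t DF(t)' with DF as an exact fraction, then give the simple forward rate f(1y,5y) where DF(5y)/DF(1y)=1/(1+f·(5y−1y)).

step 1 [1y] bond c/1=1/100: DF=(977579/1000000 − 1/100·(0))/(1+1/100) = 9679/10000 ≈ 0.967900
step 2 [2y] swap r/1=32/1757: DF=(1 − 32/1757·(0.967900))/(1+32/1757) = 603/625 ≈ 0.964800
step 3 [3y] zero: DF = P = 9303/10000 ≈ 0.930300
step 4 [4y] swap r/1=1141/37489: DF=(1 − 1141/37489·(0.967900+0.964800+0.930300))/(1+1141/37489) = 8859/10000 ≈ 0.885900
step 5 [5y] zero: DF = P = 1717/2000 ≈ 0.858500
step 6 [6y] zero: DF = P = 511/625 ≈ 0.817600

1 1 9679/10000
2 2 603/625
3 3 9303/10000
4 4 8859/10000
5 5 1717/2000
6 6 511/625
f(1y,5y) = ((9679/10000)/(1717/2000) − 1)/(4) = 547/17170 ≈ 3.1858%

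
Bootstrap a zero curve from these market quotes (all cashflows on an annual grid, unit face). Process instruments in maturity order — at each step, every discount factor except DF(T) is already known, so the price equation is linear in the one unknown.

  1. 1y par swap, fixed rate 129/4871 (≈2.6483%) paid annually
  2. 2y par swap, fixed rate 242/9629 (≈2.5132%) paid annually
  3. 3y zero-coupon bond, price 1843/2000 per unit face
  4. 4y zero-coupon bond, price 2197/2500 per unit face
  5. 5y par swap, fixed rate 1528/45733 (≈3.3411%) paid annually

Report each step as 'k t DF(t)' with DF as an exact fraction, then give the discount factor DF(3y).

1 1 4871/5000
2 2 2379/2500
3 3 1843/2000
4 4 2197/2500
5 5 1059/1250
DF(3y) = 1843/2000 ≈ 0.921500

step 1 [1y] swap r/1=129/4871: DF=(1 − 129/4871·(0))/(1+129/4871) = 4871/5000 ≈ 0.974200
step 2 [2y] swap r/1=242/9629: DF=(1 − 242/9629·(0.974200))/(1+242/9629) = 2379/2500 ≈ 0.951600
step 3 [3y] zero: DF = P = 1843/2000 ≈ 0.921500
step 4 [4y] zero: DF = P = 2197/2500 ≈ 0.878800
step 5 [5y] swap r/1=1528/45733: DF=(1 − 1528/45733·(0.974200+0.951600+0.921500+0.878800))/(1+1528/45733) = 1059/1250 ≈ 0.847200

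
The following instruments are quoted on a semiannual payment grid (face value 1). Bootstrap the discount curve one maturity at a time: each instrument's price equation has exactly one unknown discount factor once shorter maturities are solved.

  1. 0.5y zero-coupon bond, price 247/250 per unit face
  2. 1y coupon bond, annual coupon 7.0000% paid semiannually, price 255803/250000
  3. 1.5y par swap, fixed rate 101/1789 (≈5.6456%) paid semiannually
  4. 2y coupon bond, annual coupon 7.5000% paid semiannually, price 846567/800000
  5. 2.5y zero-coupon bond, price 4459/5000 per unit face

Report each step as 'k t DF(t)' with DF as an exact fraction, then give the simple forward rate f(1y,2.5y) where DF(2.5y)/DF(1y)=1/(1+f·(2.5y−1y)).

1 1/2 247/250
2 1 597/625
3 3/2 1149/1250
4 2 1833/2000
5 5/2 4459/5000
f(1y,2.5y) = ((597/625)/(4459/5000) − 1)/(3/2) = 634/13377 ≈ 4.7395%

step 1 [0.5y] zero: DF = P = 247/250 ≈ 0.988000
step 2 [1y] bond c/2=7/200: DF=(255803/250000 − 7/200·(0.988000))/(1+7/200) = 597/625 ≈ 0.955200
step 3 [1.5y] swap r/2=101/3578: DF=(1 − 101/3578·(0.988000+0.955200))/(1+101/3578) = 1149/1250 ≈ 0.919200
step 4 [2y] bond c/2=3/80: DF=(846567/800000 − 3/80·(0.988000+0.955200+0.919200))/(1+3/80) = 1833/2000 ≈ 0.916500
step 5 [2.5y] zero: DF = P = 4459/5000 ≈ 0.891800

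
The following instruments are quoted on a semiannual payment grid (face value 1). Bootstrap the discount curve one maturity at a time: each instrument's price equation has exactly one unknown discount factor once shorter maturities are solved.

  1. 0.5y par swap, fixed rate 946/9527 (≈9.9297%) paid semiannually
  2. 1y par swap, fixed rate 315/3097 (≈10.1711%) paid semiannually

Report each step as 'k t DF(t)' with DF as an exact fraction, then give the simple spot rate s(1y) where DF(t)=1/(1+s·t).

step 1 [0.5y] swap r/2=473/9527: DF=(1 − 473/9527·(0))/(1+473/9527) = 9527/10000 ≈ 0.952700
step 2 [1y] swap r/2=315/6194: DF=(1 − 315/6194·(0.952700))/(1+315/6194) = 1811/2000 ≈ 0.905500

1 1/2 9527/10000
2 1 1811/2000
s(1y) = (1/(1811/2000) − 1)/(1) = 189/1811 ≈ 10.4362%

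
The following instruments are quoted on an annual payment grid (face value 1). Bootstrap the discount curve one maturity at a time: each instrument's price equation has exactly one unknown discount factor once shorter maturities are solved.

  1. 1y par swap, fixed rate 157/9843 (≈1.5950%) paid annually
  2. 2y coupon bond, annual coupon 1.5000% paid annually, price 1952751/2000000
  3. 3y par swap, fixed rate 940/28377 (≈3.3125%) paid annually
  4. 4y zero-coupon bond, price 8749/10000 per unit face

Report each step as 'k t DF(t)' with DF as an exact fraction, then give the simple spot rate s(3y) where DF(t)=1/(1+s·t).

step 1 [1y] swap r/1=157/9843: DF=(1 − 157/9843·(0))/(1+157/9843) = 9843/10000 ≈ 0.984300
step 2 [2y] bond c/1=3/200: DF=(1952751/2000000 − 3/200·(0.984300))/(1+3/200) = 4737/5000 ≈ 0.947400
step 3 [3y] swap r/1=940/28377: DF=(1 − 940/28377·(0.984300+0.947400))/(1+940/28377) = 453/500 ≈ 0.906000
step 4 [4y] zero: DF = P = 8749/10000 ≈ 0.874900

1 1 9843/10000
2 2 4737/5000
3 3 453/500
4 4 8749/10000
s(3y) = (1/(453/500) − 1)/(3) = 47/1359 ≈ 3.4584%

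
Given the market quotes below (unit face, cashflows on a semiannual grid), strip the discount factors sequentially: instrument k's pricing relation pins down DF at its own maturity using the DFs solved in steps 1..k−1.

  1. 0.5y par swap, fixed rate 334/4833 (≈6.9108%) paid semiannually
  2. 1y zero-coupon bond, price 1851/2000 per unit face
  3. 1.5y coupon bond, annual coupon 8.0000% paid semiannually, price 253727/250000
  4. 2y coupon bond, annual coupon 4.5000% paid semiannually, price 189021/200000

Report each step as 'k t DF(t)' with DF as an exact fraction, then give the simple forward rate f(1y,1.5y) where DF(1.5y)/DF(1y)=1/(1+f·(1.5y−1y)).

step 1 [0.5y] swap r/2=167/4833: DF=(1 − 167/4833·(0))/(1+167/4833) = 4833/5000 ≈ 0.966600
step 2 [1y] zero: DF = P = 1851/2000 ≈ 0.925500
step 3 [1.5y] bond c/2=1/25: DF=(253727/250000 − 1/25·(0.966600+0.925500))/(1+1/25) = 9031/10000 ≈ 0.903100
step 4 [2y] bond c/2=9/400: DF=(189021/200000 − 9/400·(0.966600+0.925500+0.903100))/(1+9/400) = 2157/2500 ≈ 0.862800

1 1/2 4833/5000
2 1 1851/2000
3 3/2 9031/10000
4 2 2157/2500
f(1y,1.5y) = ((1851/2000)/(9031/10000) − 1)/(1/2) = 448/9031 ≈ 4.9607%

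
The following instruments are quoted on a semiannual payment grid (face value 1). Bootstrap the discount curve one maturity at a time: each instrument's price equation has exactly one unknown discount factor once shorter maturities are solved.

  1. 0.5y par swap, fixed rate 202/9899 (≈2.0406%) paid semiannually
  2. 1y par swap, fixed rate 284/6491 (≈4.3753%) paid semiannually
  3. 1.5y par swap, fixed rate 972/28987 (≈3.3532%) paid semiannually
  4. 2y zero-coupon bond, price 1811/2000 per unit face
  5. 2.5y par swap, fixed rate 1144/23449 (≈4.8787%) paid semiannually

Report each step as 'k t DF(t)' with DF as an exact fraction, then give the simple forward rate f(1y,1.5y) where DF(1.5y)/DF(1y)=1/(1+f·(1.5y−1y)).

1 1/2 9899/10000
2 1 4787/5000
3 3/2 4757/5000
4 2 1811/2000
5 5/2 1107/1250
f(1y,1.5y) = ((4787/5000)/(4757/5000) − 1)/(1/2) = 60/4757 ≈ 1.2613%

step 1 [0.5y] swap r/2=101/9899: DF=(1 − 101/9899·(0))/(1+101/9899) = 9899/10000 ≈ 0.989900
step 2 [1y] swap r/2=142/6491: DF=(1 − 142/6491·(0.989900))/(1+142/6491) = 4787/5000 ≈ 0.957400
step 3 [1.5y] swap r/2=486/28987: DF=(1 − 486/28987·(0.989900+0.957400))/(1+486/28987) = 4757/5000 ≈ 0.951400
step 4 [2y] zero: DF = P = 1811/2000 ≈ 0.905500
step 5 [2.5y] swap r/2=572/23449: DF=(1 − 572/23449·(0.989900+0.957400+0.951400+0.905500))/(1+572/23449) = 1107/1250 ≈ 0.885600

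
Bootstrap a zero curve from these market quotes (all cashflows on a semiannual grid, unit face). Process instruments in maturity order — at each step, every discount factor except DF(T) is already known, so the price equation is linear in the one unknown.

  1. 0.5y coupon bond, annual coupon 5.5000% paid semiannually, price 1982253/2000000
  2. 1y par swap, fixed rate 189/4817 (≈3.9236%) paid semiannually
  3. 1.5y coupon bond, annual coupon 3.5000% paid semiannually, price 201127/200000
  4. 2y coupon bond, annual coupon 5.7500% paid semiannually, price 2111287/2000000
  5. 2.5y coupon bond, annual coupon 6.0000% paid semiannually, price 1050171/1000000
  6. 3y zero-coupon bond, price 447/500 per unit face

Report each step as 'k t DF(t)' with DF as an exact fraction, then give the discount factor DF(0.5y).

step 1 [0.5y] bond c/2=11/400: DF=(1982253/2000000 − 11/400·(0))/(1+11/400) = 4823/5000 ≈ 0.964600
step 2 [1y] swap r/2=189/9634: DF=(1 − 189/9634·(0.964600))/(1+189/9634) = 4811/5000 ≈ 0.962200
step 3 [1.5y] bond c/2=7/400: DF=(201127/200000 − 7/400·(0.964600+0.962200))/(1+7/400) = 597/625 ≈ 0.955200
step 4 [2y] bond c/2=23/800: DF=(2111287/2000000 − 23/800·(0.964600+0.962200+0.955200))/(1+23/800) = 591/625 ≈ 0.945600
step 5 [2.5y] bond c/2=3/100: DF=(1050171/1000000 − 3/100·(0.964600+0.962200+0.955200+0.945600))/(1+3/100) = 9081/10000 ≈ 0.908100
step 6 [3y] zero: DF = P = 447/500 ≈ 0.894000

1 1/2 4823/5000
2 1 4811/5000
3 3/2 597/625
4 2 591/625
5 5/2 9081/10000
6 3 447/500
DF(0.5y) = 4823/5000 ≈ 0.964600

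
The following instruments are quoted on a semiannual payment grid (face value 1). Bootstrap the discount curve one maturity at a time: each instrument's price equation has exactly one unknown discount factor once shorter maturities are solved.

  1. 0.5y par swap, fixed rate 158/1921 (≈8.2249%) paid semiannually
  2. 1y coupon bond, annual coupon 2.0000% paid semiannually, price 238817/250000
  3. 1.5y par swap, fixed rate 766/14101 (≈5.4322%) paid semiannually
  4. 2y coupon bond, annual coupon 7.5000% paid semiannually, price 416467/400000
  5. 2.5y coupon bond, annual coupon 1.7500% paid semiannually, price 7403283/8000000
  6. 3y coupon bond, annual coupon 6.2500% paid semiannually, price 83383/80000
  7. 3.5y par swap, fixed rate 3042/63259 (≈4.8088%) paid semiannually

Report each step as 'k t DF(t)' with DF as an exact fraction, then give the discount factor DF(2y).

1 1/2 1921/2000
2 1 9363/10000
3 3/2 4617/5000
4 2 1127/1250
5 5/2 8851/10000
6 3 8711/10000
7 7/2 8479/10000
DF(2y) = 1127/1250 ≈ 0.901600

step 1 [0.5y] swap r/2=79/1921: DF=(1 − 79/1921·(0))/(1+79/1921) = 1921/2000 ≈ 0.960500
step 2 [1y] bond c/2=1/100: DF=(238817/250000 − 1/100·(0.960500))/(1+1/100) = 9363/10000 ≈ 0.936300
step 3 [1.5y] swap r/2=383/14101: DF=(1 − 383/14101·(0.960500+0.936300))/(1+383/14101) = 4617/5000 ≈ 0.923400
step 4 [2y] bond c/2=3/80: DF=(416467/400000 − 3/80·(0.960500+0.936300+0.923400))/(1+3/80) = 1127/1250 ≈ 0.901600
step 5 [2.5y] bond c/2=7/800: DF=(7403283/8000000 − 7/800·(0.960500+0.936300+0.923400+0.901600))/(1+7/800) = 8851/10000 ≈ 0.885100
step 6 [3y] bond c/2=1/32: DF=(83383/80000 − 1/32·(0.960500+0.936300+0.923400+0.901600+0.885100))/(1+1/32) = 8711/10000 ≈ 0.871100
step 7 [3.5y] swap r/2=1521/63259: DF=(1 − 1521/63259·(0.960500+0.936300+0.923400+0.901600+0.885100+0.871100))/(1+1521/63259) = 8479/10000 ≈ 0.847900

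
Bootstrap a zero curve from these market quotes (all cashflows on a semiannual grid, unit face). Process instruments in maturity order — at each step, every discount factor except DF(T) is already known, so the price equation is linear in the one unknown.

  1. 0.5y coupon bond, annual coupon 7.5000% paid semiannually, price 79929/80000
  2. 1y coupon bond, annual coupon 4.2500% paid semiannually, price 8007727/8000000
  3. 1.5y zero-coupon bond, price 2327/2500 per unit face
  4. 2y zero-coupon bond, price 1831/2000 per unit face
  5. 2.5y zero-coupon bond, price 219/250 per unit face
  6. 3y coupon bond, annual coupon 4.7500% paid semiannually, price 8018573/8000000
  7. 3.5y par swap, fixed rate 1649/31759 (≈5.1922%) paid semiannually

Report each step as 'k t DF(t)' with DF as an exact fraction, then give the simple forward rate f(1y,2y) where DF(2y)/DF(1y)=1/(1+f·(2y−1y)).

step 1 [0.5y] bond c/2=3/80: DF=(79929/80000 − 3/80·(0))/(1+3/80) = 963/1000 ≈ 0.963000
step 2 [1y] bond c/2=17/800: DF=(8007727/8000000 − 17/800·(0.963000))/(1+17/800) = 9601/10000 ≈ 0.960100
step 3 [1.5y] zero: DF = P = 2327/2500 ≈ 0.930800
step 4 [2y] zero: DF = P = 1831/2000 ≈ 0.915500
step 5 [2.5y] zero: DF = P = 219/250 ≈ 0.876000
step 6 [3y] bond c/2=19/800: DF=(8018573/8000000 − 19/800·(0.963000+0.960100+0.930800+0.915500+0.876000))/(1+19/800) = 8713/10000 ≈ 0.871300
step 7 [3.5y] swap r/2=1649/63518: DF=(1 − 1649/63518·(0.963000+0.960100+0.930800+0.915500+0.876000+0.871300))/(1+1649/63518) = 8351/10000 ≈ 0.835100

1 1/2 963/1000
2 1 9601/10000
3 3/2 2327/2500
4 2 1831/2000
5 5/2 219/250
6 3 8713/10000
7 7/2 8351/10000
f(1y,2y) = ((9601/10000)/(1831/2000) − 1)/(1) = 446/9155 ≈ 4.8717%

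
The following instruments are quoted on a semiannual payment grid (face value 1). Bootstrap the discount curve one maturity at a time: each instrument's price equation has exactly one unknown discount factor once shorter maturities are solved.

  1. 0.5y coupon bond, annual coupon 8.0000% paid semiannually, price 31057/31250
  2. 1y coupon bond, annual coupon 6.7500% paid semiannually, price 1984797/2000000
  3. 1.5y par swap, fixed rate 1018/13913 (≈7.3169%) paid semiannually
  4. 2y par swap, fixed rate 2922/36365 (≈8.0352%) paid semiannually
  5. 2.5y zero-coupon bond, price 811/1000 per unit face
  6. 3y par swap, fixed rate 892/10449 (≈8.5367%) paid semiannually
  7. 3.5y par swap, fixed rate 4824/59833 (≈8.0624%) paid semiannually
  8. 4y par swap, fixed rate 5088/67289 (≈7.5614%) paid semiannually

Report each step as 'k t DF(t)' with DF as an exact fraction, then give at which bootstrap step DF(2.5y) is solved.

step 1 [0.5y] bond c/2=1/25: DF=(31057/31250 − 1/25·(0))/(1+1/25) = 2389/2500 ≈ 0.955600
step 2 [1y] bond c/2=27/800: DF=(1984797/2000000 − 27/800·(0.955600))/(1+27/800) = 1161/1250 ≈ 0.928800
step 3 [1.5y] swap r/2=509/13913: DF=(1 − 509/13913·(0.955600+0.928800))/(1+509/13913) = 4491/5000 ≈ 0.898200
step 4 [2y] swap r/2=1461/36365: DF=(1 − 1461/36365·(0.955600+0.928800+0.898200))/(1+1461/36365) = 8539/10000 ≈ 0.853900
step 5 [2.5y] zero: DF = P = 811/1000 ≈ 0.811000
step 6 [3y] swap r/2=446/10449: DF=(1 − 446/10449·(0.955600+0.928800+0.898200+0.853900+0.811000))/(1+446/10449) = 777/1000 ≈ 0.777000
step 7 [3.5y] swap r/2=2412/59833: DF=(1 − 2412/59833·(0.955600+0.928800+0.898200+0.853900+0.811000+0.777000))/(1+2412/59833) = 1897/2500 ≈ 0.758800
step 8 [4y] swap r/2=2544/67289: DF=(1 − 2544/67289·(0.955600+0.928800+0.898200+0.853900+0.811000+0.777000+0.758800))/(1+2544/67289) = 466/625 ≈ 0.745600

1 1/2 2389/2500
2 1 1161/1250
3 3/2 4491/5000
4 2 8539/10000
5 5/2 811/1000
6 3 777/1000
7 7/2 1897/2500
8 4 466/625
DF(2.5y) is solved at step 5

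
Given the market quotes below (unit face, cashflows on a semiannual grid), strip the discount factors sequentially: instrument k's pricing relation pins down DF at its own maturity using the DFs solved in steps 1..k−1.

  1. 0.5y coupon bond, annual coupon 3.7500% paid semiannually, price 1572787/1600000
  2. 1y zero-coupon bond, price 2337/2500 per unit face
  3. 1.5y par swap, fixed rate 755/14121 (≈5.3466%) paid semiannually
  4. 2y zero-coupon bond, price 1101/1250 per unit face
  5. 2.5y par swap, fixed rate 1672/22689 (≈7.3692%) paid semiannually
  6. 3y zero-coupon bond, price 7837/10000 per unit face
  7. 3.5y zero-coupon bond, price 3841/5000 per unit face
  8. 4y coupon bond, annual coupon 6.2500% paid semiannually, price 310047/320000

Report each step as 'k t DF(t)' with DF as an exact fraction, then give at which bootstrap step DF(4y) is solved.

1 1/2 9649/10000
2 1 2337/2500
3 3/2 1849/2000
4 2 1101/1250
5 5/2 1041/1250
6 3 7837/10000
7 7/2 3841/5000
8 4 151/200
DF(4y) is solved at step 8

step 1 [0.5y] bond c/2=3/160: DF=(1572787/1600000 − 3/160·(0))/(1+3/160) = 9649/10000 ≈ 0.964900
step 2 [1y] zero: DF = P = 2337/2500 ≈ 0.934800
step 3 [1.5y] swap r/2=755/28242: DF=(1 − 755/28242·(0.964900+0.934800))/(1+755/28242) = 1849/2000 ≈ 0.924500
step 4 [2y] zero: DF = P = 1101/1250 ≈ 0.880800
step 5 [2.5y] swap r/2=836/22689: DF=(1 − 836/22689·(0.964900+0.934800+0.924500+0.880800))/(1+836/22689) = 1041/1250 ≈ 0.832800
step 6 [3y] zero: DF = P = 7837/10000 ≈ 0.783700
step 7 [3.5y] zero: DF = P = 3841/5000 ≈ 0.768200
step 8 [4y] bond c/2=1/32: DF=(310047/320000 − 1/32·(0.964900+0.934800+0.924500+0.880800+0.832800+0.783700+0.768200))/(1+1/32) = 151/200 ≈ 0.755000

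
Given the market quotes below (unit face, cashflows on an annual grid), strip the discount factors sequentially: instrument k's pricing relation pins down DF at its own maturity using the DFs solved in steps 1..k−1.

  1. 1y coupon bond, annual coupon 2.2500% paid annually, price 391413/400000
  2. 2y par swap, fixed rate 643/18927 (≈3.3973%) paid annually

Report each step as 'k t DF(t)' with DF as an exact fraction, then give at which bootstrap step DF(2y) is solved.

step 1 [1y] bond c/1=9/400: DF=(391413/400000 − 9/400·(0))/(1+9/400) = 957/1000 ≈ 0.957000
step 2 [2y] swap r/1=643/18927: DF=(1 − 643/18927·(0.957000))/(1+643/18927) = 9357/10000 ≈ 0.935700

1 1 957/1000
2 2 9357/10000
DF(2y) is solved at step 2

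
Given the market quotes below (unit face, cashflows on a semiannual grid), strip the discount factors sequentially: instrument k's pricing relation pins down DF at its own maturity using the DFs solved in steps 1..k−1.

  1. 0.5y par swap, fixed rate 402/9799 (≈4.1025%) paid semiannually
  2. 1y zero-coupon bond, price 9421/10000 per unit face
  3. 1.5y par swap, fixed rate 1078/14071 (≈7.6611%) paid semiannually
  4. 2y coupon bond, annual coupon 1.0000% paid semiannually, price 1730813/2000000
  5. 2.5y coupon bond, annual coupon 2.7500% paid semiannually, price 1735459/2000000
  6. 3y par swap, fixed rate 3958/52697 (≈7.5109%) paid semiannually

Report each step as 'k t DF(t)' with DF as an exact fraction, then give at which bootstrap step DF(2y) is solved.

step 1 [0.5y] swap r/2=201/9799: DF=(1 − 201/9799·(0))/(1+201/9799) = 9799/10000 ≈ 0.979900
step 2 [1y] zero: DF = P = 9421/10000 ≈ 0.942100
step 3 [1.5y] swap r/2=539/14071: DF=(1 − 539/14071·(0.979900+0.942100))/(1+539/14071) = 4461/5000 ≈ 0.892200
step 4 [2y] bond c/2=1/200: DF=(1730813/2000000 − 1/200·(0.979900+0.942100+0.892200))/(1+1/200) = 8471/10000 ≈ 0.847100
step 5 [2.5y] bond c/2=11/800: DF=(1735459/2000000 − 11/800·(0.979900+0.942100+0.892200+0.847100))/(1+11/800) = 8063/10000 ≈ 0.806300
step 6 [3y] swap r/2=1979/52697: DF=(1 − 1979/52697·(0.979900+0.942100+0.892200+0.847100+0.806300))/(1+1979/52697) = 8021/10000 ≈ 0.802100

1 1/2 9799/10000
2 1 9421/10000
3 3/2 4461/5000
4 2 8471/10000
5 5/2 8063/10000
6 3 8021/10000
DF(2y) is solved at step 4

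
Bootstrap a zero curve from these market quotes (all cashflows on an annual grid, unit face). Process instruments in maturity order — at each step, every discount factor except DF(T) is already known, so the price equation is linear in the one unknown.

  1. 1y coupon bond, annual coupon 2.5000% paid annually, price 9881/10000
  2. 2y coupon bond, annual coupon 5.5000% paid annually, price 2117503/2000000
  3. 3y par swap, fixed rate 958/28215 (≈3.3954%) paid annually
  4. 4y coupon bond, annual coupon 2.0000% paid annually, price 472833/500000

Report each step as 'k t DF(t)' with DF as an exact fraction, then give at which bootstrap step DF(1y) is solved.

step 1 [1y] bond c/1=1/40: DF=(9881/10000 − 1/40·(0))/(1+1/40) = 241/250 ≈ 0.964000
step 2 [2y] bond c/1=11/200: DF=(2117503/2000000 − 11/200·(0.964000))/(1+11/200) = 9533/10000 ≈ 0.953300
step 3 [3y] swap r/1=958/28215: DF=(1 − 958/28215·(0.964000+0.953300))/(1+958/28215) = 4521/5000 ≈ 0.904200
step 4 [4y] bond c/1=1/50: DF=(472833/500000 − 1/50·(0.964000+0.953300+0.904200))/(1+1/50) = 4359/5000 ≈ 0.871800

1 1 241/250
2 2 9533/10000
3 3 4521/5000
4 4 4359/5000
DF(1y) is solved at step 1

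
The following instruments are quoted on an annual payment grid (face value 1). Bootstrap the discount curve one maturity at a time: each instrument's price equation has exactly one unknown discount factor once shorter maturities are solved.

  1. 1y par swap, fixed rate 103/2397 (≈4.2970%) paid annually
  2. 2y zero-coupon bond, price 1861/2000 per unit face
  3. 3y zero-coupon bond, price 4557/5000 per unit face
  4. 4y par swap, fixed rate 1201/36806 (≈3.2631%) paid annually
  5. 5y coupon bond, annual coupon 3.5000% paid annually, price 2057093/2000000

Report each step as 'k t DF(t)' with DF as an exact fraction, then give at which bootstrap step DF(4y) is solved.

step 1 [1y] swap r/1=103/2397: DF=(1 − 103/2397·(0))/(1+103/2397) = 2397/2500 ≈ 0.958800
step 2 [2y] zero: DF = P = 1861/2000 ≈ 0.930500
step 3 [3y] zero: DF = P = 4557/5000 ≈ 0.911400
step 4 [4y] swap r/1=1201/36806: DF=(1 − 1201/36806·(0.958800+0.930500+0.911400))/(1+1201/36806) = 8799/10000 ≈ 0.879900
step 5 [5y] bond c/1=7/200: DF=(2057093/2000000 − 7/200·(0.958800+0.930500+0.911400+0.879900))/(1+7/200) = 8693/10000 ≈ 0.869300

1 1 2397/2500
2 2 1861/2000
3 3 4557/5000
4 4 8799/10000
5 5 8693/10000
DF(4y) is solved at step 4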